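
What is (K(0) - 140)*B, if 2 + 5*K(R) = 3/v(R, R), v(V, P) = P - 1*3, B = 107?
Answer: -75221/5 ≈ -15044.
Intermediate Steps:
v(V, P) = -3 + P (v(V, P) = P - 3 = -3 + P)
K(R) = -⅖ + 3/(5*(-3 + R)) (K(R) = -⅖ + (3/(-3 + R))/5 = -⅖ + 3/(5*(-3 + R)))
(K(0) - 140)*B = ((9 - 2*0)/(5*(-3 + 0)) - 140)*107 = ((⅕)*(9 + 0)/(-3) - 140)*107 = ((⅕)*(-⅓)*9 - 140)*107 = (-⅗ - 140)*107 = -703/5*107 = -75221/5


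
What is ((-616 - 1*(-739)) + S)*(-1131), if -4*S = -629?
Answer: -1267851/4 ≈ -3.1696e+5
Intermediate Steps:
S = 629/4 (S = -¼*(-629) = 629/4 ≈ 157.25)
((-616 - 1*(-739)) + S)*(-1131) = ((-616 - 1*(-739)) + 629/4)*(-1131) = ((-616 + 739) + 629/4)*(-1131) = (123 + 629/4)*(-1131) = (1121/4)*(-1131) = -1267851/4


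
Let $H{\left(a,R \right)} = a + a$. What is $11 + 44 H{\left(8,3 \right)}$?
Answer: $715$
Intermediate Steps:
$H{\left(a,R \right)} = 2 a$
$11 + 44 H{\left(8,3 \right)} = 11 + 44 \cdot 2 \cdot 8 = 11 + 44 \cdot 16 = 11 + 704 = 715$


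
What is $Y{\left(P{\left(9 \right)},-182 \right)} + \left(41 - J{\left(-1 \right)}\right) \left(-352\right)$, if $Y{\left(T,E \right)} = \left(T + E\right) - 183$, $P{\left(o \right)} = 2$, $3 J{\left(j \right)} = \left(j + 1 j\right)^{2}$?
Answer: $- \frac{42977}{3} \approx -14326.0$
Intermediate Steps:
$J{\left(j \right)} = \frac{4 j^{2}}{3}$ ($J{\left(j \right)} = \frac{\left(j + 1 j\right)^{2}}{3} = \frac{\left(j + j\right)^{2}}{3} = \frac{\left(2 j\right)^{2}}{3} = \frac{4 j^{2}}{3}$)
$Y{\left(T,E \right)} = -183 + E + T$ ($Y{\left(T,E \right)} = \left(E + T\right) - 183 = -183 + E + T$)
$Y{\left(P{\left(9 \right)},-182 \right)} + \left(41 - J{\left(-1 \right)}\right) \left(-352\right) = \left(-183 - 182 + 2\right) + \left(41 - \frac{4 \left(-1\right)^{2}}{3}\right) \left(-352\right) = -363 + \left(41 - \frac{4}{3} \cdot 1\right) \left(-352\right) = -363 + \left(41 - \frac{4}{3}\right) \left(-352\right) = -363 + \frac{119}{3} \left(-352\right) = -363 - \frac{41888}{3} = - \frac{42977}{3}$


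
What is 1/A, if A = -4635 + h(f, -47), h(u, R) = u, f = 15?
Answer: -1/4620 ≈ -0.00021645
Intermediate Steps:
A = -4620 (A = -4635 + 15 = -4620)
1/A = 1/(-4620) = -1/4620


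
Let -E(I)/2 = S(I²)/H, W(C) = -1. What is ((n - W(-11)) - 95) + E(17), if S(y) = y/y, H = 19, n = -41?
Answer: -2567/19 ≈ -135.11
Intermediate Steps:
S(y) = 1
E(I) = -2/19
((n - W(-11)) - 95) + E(17) = ((-41 - 1*(-1)) - 95) - 2/19 = ((-41 + 1) - 95) - 2/19 = (-40 - 95) - 2/19 = -135 - 2/19 = -2567/19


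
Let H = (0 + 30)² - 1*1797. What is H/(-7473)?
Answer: 299/2491 ≈ 0.12003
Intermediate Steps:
H = -897 (H = 30² - 1797 = 900 - 1797 = -897)
H/(-7473) = -897/(-7473) = -897*(-1/7473) = 299/2491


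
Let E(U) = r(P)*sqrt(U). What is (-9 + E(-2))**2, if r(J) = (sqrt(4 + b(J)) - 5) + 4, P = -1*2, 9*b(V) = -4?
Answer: 647/9 - 48*I + sqrt(2)*(16/3 + 18*I) ≈ 79.431 - 22.544*I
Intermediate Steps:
b(V) = -4/9 (b(V) = (1/9)*(-4) = -4/9)
P = -2
r(J) = -1 + 4*sqrt(2)/3 (r(J) = (sqrt(4 - 4/9) - 5) + 4 = (sqrt(32/9) - 5) + 4 = (4*sqrt(2)/3 - 5) + 4 = (-5 + 4*sqrt(2)/3) + 4 = -1 + 4*sqrt(2)/3)
E(U) = sqrt(U)*(-1 + 4*sqrt(2)/3) (E(U) = (-1 + 4*sqrt(2)/3)*sqrt(U) = sqrt(U)*(-1 + 4*sqrt(2)/3))
(-9 + E(-2))**2 = (-9 + sqrt(-2)*(-3 + 4*sqrt(2))/3)**2 = (-9 + (I*sqrt(2))*(-3 + 4*sqrt(2))/3)**2 = (-9 + I*sqrt(2)*(-3 + 4*sqrt(2))/3)**2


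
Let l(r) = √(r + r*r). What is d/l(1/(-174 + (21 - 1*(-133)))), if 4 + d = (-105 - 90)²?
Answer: -760420*I*√19/19 ≈ -1.7445e+5*I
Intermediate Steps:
d = 38021 (d = -4 + (-105 - 90)² = -4 + (-195)² = -4 + 38025 = 38021)
l(r) = √(r + r²)
d/l(1/(-174 + (21 - 1*(-133)))) = 38021/(√((1 + 1/(-174 + (21 - 1*(-133))))/(-174 + (21 - 1*(-133))))) = 38021/(√((1 + 1/(-174 + (21 + 133)))/(-174 + (21 + 133)))) = 38021/(√((1 + 1/(-174 + 154))/(-174 + 154))) = 38021/(√((1 + 1/(-20))/(-20))) = 38021/(√(-(1 - 1/20)/20)) = 38021/(√(-1/20*19/20)) = 38021/(√(-19/400)) = 38021/((I*√19/20)) = 38021*(-20*I*√19/19) = -760420*I*√19/19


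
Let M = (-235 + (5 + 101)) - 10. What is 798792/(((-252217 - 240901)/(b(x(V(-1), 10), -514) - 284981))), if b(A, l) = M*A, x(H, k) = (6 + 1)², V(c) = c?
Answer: 116540557632/246559 ≈ 4.7267e+5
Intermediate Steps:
M = -139 (M = (-235 + 106) - 10 = -129 - 10 = -139)
x(H, k) = 49 (x(H, k) = 7² = 49)
b(A, l) = -139*A
798792/(((-252217 - 240901)/(b(x(V(-1), 10), -514) - 284981))) = 798792/(((-252217 - 240901)/(-139*49 - 284981))) = 798792/((-493118/(-6811 - 284981))) = 798792/((-493118/(-291792))) = 798792/((-493118*(-1/291792))) = 798792/(246559/145896) = 798792*(145896/246559) = 116540557632/246559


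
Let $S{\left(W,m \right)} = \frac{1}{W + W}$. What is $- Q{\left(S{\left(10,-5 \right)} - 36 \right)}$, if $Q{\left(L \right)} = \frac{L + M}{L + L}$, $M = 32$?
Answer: $- \frac{79}{1438} \approx -0.054937$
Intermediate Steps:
$S{\left(W,m \right)} = \frac{1}{2 W}$
$Q{\left(L \right)} = \frac{32 + L}{2 L}$ ($Q{\left(L \right)} = \frac{L + 32}{L + L} = \frac{32 + L}{2 L}$)
$- Q{\left(S{\left(10,-5 \right)} - 36 \right)} = - \frac{32 + \left(\frac{1}{2 \cdot 10} - 36\right)}{2 \left(\frac{1}{2 \cdot 10} - 36\right)} = - \frac{32 + \left(\frac{1}{2} \cdot \frac{1}{10} - 36\right)}{2 \left(\frac{1}{2} \cdot \frac{1}{10} - 36\right)} = - \frac{32 + \left(\frac{1}{20} - 36\right)}{2 \left(\frac{1}{20} - 36\right)} = - \frac{32 - \frac{719}{20}}{2 \left(- \frac{719}{20}\right)} = - \frac{\left(-20\right) \left(-79\right)}{2 \cdot 719 \cdot 20} = \left(-1\right) \frac{79}{1438} = - \frac{79}{1438}$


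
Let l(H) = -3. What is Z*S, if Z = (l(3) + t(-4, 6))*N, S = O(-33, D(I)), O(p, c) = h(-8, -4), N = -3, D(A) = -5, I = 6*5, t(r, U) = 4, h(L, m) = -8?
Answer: 24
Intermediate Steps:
I = 30
O(p, c) = -8
S = -8
Z = -3 (Z = (-3 + 4)*(-3) = 1*(-3) = -3)
Z*S = -3*(-8) = 24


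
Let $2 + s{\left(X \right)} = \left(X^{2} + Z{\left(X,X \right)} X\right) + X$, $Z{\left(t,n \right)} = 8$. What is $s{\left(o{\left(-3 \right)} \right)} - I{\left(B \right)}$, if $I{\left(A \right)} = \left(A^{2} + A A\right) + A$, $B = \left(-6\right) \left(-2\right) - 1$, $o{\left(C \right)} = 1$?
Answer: $-245$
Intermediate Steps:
$s{\left(X \right)} = -2 + X^{2} + 9 X$ ($s{\left(X \right)} = -2 + \left(\left(X^{2} + 8 X\right) + X\right) = -2 + \left(X^{2} + 9 X\right) = -2 + X^{2} + 9 X$)
$B = 11$ ($B = 12 - 1 = 11$)
$I{\left(A \right)} = A + 2 A^{2}$ ($I{\left(A \right)} = \left(A^{2} + A^{2}\right) + A = 2 A^{2} + A = A + 2 A^{2}$)
$s{\left(o{\left(-3 \right)} \right)} - I{\left(B \right)} = \left(-2 + 1^{2} + 9 \cdot 1\right) - 11 \left(1 + 2 \cdot 11\right) = \left(-2 + 1 + 9\right) - 11 \left(1 + 22\right) = 8 - 11 \cdot 23 = 8 - 253 = -245$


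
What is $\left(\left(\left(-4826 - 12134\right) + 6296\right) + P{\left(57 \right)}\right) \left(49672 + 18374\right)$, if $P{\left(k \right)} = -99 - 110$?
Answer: $-739864158$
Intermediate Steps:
$P{\left(k \right)} = -209$ ($P{\left(k \right)} = -99 - 110 = -209$)
$\left(\left(\left(-4826 - 12134\right) + 6296\right) + P{\left(57 \right)}\right) \left(49672 + 18374\right) = \left(\left(\left(-4826 - 12134\right) + 6296\right) - 209\right) \left(49672 + 18374\right) = \left(\left(-16960 + 6296\right) - 209\right) 68046 = \left(-10664 - 209\right) 68046 = \left(-10873\right) 68046 = -739864158$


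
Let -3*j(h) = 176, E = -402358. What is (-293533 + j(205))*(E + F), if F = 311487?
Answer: 80036905025/3 ≈ 2.6679e+10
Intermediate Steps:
j(h) = -176/3 (j(h) = -⅓*176 = -176/3)
(-293533 + j(205))*(E + F) = (-293533 - 176/3)*(-402358 + 311487) = -880775/3*(-90871) = 80036905025/3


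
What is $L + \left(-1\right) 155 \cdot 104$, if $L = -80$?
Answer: $-16200$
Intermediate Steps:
$L + \left(-1\right) 155 \cdot 104 = -80 + \left(-1\right) 155 \cdot 104 = -80 - 16120 = -16200$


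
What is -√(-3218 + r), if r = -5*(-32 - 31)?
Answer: -I*√2903 ≈ -53.88*I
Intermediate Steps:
r = 315 (r = -5*(-63) = 315)
-√(-3218 + r) = -√(-3218 + 315) = -√(-2903) = -I*√2903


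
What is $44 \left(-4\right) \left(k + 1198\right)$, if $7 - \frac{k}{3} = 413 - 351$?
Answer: $-181808$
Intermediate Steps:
$k = -165$ ($k = 21 - 3 \left(413 - 351\right) = 21 - 186 = -165$)
$44 \left(-4\right) \left(k + 1198\right) = 44 \left(-4\right) \left(-165 + 1198\right) = \left(-176\right) 1033 = -181808$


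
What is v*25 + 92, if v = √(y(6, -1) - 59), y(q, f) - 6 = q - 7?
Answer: 92 + 75*I*√6 ≈ 92.0 + 183.71*I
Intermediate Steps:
y(q, f) = -1 + q (y(q, f) = 6 + (q - 7) = 6 + (-7 + q) = -1 + q)
v = 3*I*√6 (v = √((-1 + 6) - 59) = √(5 - 59) = √(-54) = 3*I*√6 ≈ 7.3485*I)
v*25 + 92 = (3*I*√6)*25 + 92 = 75*I*√6 + 92 = 92 + 75*I*√6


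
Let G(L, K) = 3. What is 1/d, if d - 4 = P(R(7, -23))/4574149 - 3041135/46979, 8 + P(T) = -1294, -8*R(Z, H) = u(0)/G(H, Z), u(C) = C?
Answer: -214888945871/13051110002289 ≈ -0.016465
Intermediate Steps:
R(Z, H) = 0 (R(Z, H) = -0/3 = -1/8*0 = 0)
P(T) = -1302 (P(T) = -8 - 1294 = -1302)
d = -13051110002289/214888945871 (d = 4 + (-1302/4574149 - 3041135/46979) = 4 - 13910665785773/214888945871 = -13051110002289/214888945871 ≈ -60.734)
1/d = 1/(-13051110002289/214888945871) = -214888945871/13051110002289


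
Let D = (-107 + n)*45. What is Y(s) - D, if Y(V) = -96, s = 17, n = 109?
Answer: -186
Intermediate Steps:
D = 90 (D = (-107 + 109)*45 = 2*45 = 90)
Y(s) - D = -96 - 1*90 = -96 - 90 = -186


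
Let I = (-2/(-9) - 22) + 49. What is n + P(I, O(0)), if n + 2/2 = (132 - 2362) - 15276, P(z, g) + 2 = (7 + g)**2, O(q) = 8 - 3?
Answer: -17365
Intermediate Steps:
O(q) = 5
I = 245/9 (I = (-2*(-1/9) - 22) + 49 = (2/9 - 22) + 49 = -196/9 + 49 = 245/9 ≈ 27.222)
P(z, g) = -2 + (7 + g)**2
n = -17507 (n = -1 + ((132 - 2362) - 15276) = -1 + (-2230 - 15276) = -1 - 17506 = -17507)
n + P(I, O(0)) = -17507 + (-2 + (7 + 5)**2) = -17507 + (-2 + 12**2) = -17507 + (-2 + 144) = -17507 + 142 = -17365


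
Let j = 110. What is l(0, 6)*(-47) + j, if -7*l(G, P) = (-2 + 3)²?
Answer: 817/7 ≈ 116.71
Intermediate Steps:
l(G, P) = -⅐ (l(G, P) = -(-2 + 3)²/7 = -⅐*1² = -⅐*1 = -⅐)
l(0, 6)*(-47) + j = -⅐*(-47) + 110 = 47/7 + 110 = 817/7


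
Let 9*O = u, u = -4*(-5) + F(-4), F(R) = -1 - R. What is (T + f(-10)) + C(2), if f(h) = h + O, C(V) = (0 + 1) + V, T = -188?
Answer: -1732/9 ≈ -192.44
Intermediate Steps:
C(V) = 1 + V
u = 23 (u = -4*(-5) + (-1 - 1*(-4)) = 20 + (-1 + 4) = 20 + 3 = 23)
O = 23/9 (O = (⅑)*23 = 23/9 ≈ 2.5556)
f(h) = 23/9 + h (f(h) = h + 23/9 = 23/9 + h)
(T + f(-10)) + C(2) = (-188 + (23/9 - 10)) + (1 + 2) = (-188 - 67/9) + 3 = -1759/9 + 3 = -1732/9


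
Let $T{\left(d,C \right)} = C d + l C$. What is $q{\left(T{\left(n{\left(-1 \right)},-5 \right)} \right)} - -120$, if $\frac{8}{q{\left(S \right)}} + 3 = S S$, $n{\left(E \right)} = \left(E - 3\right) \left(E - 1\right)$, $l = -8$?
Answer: $\frac{352}{3} \approx 117.33$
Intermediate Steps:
$n{\left(E \right)} = \left(-1 + E\right) \left(-3 + E\right)$ ($n{\left(E \right)} = \left(-3 + E\right) \left(-1 + E\right) = \left(-1 + E\right) \left(-3 + E\right)$)
$T{\left(d,C \right)} = - 8 C + C d$ ($T{\left(d,C \right)} = C d - 8 C = - 8 C + C d$)
$q{\left(S \right)} = \frac{8}{-3 + S^{2}}$ ($q{\left(S \right)} = \frac{8}{-3 + S S} = \frac{8}{-3 + S^{2}}$)
$q{\left(T{\left(n{\left(-1 \right)},-5 \right)} \right)} - -120 = \frac{8}{-3 + \left(- 5 \left(-8 + \left(3 + \left(-1\right)^{2} - -4\right)\right)\right)^{2}} - -120 = \frac{8}{-3 + \left(- 5 \left(-8 + \left(3 + 1 + 4\right)\right)\right)^{2}} + 120 = \frac{8}{-3 + \left(- 5 \left(-8 + 8\right)\right)^{2}} + 120 = \frac{8}{-3 + \left(\left(-5\right) 0\right)^{2}} + 120 = \frac{8}{-3 + 0^{2}} + 120 = \frac{8}{-3 + 0} + 120 = \frac{8}{-3} + 120 = 8 \left(- \frac{1}{3}\right) + 120 = - \frac{8}{3} + 120 = \frac{352}{3}$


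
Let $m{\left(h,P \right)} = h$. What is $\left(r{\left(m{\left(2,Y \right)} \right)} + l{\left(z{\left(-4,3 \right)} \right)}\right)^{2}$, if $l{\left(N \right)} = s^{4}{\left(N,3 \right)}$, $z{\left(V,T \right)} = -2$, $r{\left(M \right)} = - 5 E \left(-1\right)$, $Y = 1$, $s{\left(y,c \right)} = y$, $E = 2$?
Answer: $676$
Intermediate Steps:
$r{\left(M \right)} = 10$ ($r{\left(M \right)} = \left(-5\right) 2 \left(-1\right) = \left(-10\right) \left(-1\right) = 10$)
$l{\left(N \right)} = N^{4}$
$\left(r{\left(m{\left(2,Y \right)} \right)} + l{\left(z{\left(-4,3 \right)} \right)}\right)^{2} = \left(10 + \left(-2\right)^{4}\right)^{2} = \left(10 + 16\right)^{2} = 26^{2} = 676$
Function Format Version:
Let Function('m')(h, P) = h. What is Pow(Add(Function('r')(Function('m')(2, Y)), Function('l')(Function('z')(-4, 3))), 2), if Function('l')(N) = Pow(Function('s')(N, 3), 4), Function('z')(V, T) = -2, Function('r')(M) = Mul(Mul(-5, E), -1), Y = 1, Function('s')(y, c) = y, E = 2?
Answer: 676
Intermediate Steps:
Function('r')(M) = 10 (Function('r')(M) = Mul(Mul(-5, 2), -1) = Mul(-10, -1) = 10)
Function('l')(N) = Pow(N, 4)
Pow(Add(Function('r')(Function('m')(2, Y)), Function('l')(Function('z')(-4, 3))), 2) = Pow(Add(10, Pow(-2, 4)), 2) = Pow(Add(10, 16), 2) = Pow(26, 2) = 676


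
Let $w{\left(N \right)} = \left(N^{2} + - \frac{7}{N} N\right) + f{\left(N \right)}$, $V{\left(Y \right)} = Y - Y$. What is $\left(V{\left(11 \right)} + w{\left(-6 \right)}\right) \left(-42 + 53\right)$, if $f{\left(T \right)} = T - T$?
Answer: $319$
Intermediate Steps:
$V{\left(Y \right)} = 0$
$f{\left(T \right)} = 0$
$w{\left(N \right)} = -7 + N^{2}$ ($w{\left(N \right)} = \left(N^{2} + - \frac{7}{N} N\right) + 0 = \left(N^{2} - 7\right) + 0 = \left(-7 + N^{2}\right) + 0 = -7 + N^{2}$)
$\left(V{\left(11 \right)} + w{\left(-6 \right)}\right) \left(-42 + 53\right) = \left(0 - \left(7 - \left(-6\right)^{2}\right)\right) \left(-42 + 53\right) = \left(0 + \left(-7 + 36\right)\right) 11 = \left(0 + 29\right) 11 = 29 \cdot 11 = 319$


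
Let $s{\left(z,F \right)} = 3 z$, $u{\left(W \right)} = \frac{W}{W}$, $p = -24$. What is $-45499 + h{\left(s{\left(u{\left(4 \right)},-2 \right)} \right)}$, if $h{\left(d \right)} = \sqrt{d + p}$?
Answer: $-45499 + i \sqrt{21} \approx -45499.0 + 4.5826 i$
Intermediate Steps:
$u{\left(W \right)} = 1$
$h{\left(d \right)} = \sqrt{-24 + d}$ ($h{\left(d \right)} = \sqrt{d - 24} = \sqrt{-24 + d}$)
$-45499 + h{\left(s{\left(u{\left(4 \right)},-2 \right)} \right)} = -45499 + \sqrt{-24 + 3 \cdot 1} = -45499 + \sqrt{-24 + 3} = -45499 + \sqrt{-21} = -45499 + i \sqrt{21}$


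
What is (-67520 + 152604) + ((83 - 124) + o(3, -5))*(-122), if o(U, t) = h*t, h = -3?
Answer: 88256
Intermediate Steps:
o(U, t) = -3*t
(-67520 + 152604) + ((83 - 124) + o(3, -5))*(-122) = (-67520 + 152604) + ((83 - 124) - 3*(-5))*(-122) = 85084 + (-41 + 15)*(-122) = 85084 - 26*(-122) = 85084 + 3172 = 88256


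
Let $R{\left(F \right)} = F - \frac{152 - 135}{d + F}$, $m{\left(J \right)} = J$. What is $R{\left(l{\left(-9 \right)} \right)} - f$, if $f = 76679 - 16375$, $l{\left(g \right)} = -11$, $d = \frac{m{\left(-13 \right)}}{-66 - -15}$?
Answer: $- \frac{33051753}{548} \approx -60313.0$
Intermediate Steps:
$d = \frac{13}{51}$ ($d = - \frac{13}{-66 - -15} = - \frac{13}{-66 + 15} = - \frac{13}{-51} = \left(-13\right) \left(- \frac{1}{51}\right) = \frac{13}{51} \approx 0.2549$)
$R{\left(F \right)} = F - \frac{17}{\frac{13}{51} + F}$ ($R{\left(F \right)} = F - \frac{152 - 135}{\frac{13}{51} + F} = F - \frac{17}{\frac{13}{51} + F}$)
$f = 60304$
$R{\left(l{\left(-9 \right)} \right)} - f = \frac{-867 + 13 \left(-11\right) + 51 \left(-11\right)^{2}}{13 + 51 \left(-11\right)} - 60304 = \frac{-867 - 143 + 51 \cdot 121}{13 - 561} - 60304 = \frac{-867 - 143 + 6171}{-548} - 60304 = \left(- \frac{1}{548}\right) 5161 - 60304 = - \frac{5161}{548} - 60304 = - \frac{33051753}{548}$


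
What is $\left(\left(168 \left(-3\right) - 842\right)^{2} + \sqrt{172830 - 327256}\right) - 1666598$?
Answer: $145118 + i \sqrt{154426} \approx 1.4512 \cdot 10^{5} + 392.97 i$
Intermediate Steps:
$\left(\left(168 \left(-3\right) - 842\right)^{2} + \sqrt{172830 - 327256}\right) - 1666598 = \left(\left(-504 - 842\right)^{2} + \sqrt{-154426}\right) - 1666598 = \left(\left(-1346\right)^{2} + i \sqrt{154426}\right) - 1666598 = \left(1811716 + i \sqrt{154426}\right) - 1666598 = 145118 + i \sqrt{154426}$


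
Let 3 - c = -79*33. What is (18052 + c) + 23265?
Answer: 43927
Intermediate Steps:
c = 2610 (c = 3 - (-79)*33 = 3 - 1*(-2607) = 3 + 2607 = 2610)
(18052 + c) + 23265 = (18052 + 2610) + 23265 = 20662 + 23265 = 43927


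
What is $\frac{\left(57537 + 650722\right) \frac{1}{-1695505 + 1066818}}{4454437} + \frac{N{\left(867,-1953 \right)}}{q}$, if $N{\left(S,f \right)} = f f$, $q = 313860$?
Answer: $\frac{3560496177987882677}{292982726871991780} \approx 12.153$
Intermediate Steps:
$N{\left(S,f \right)} = f^{2}$
$\frac{\left(57537 + 650722\right) \frac{1}{-1695505 + 1066818}}{4454437} + \frac{N{\left(867,-1953 \right)}}{q} = \frac{\left(57537 + 650722\right) \frac{1}{-1695505 + 1066818}}{4454437} + \frac{\left(-1953\right)^{2}}{313860} = \frac{708259}{-628687} \cdot \frac{1}{4454437} + 3814209 \cdot \frac{1}{313860} = 708259 \left(- \frac{1}{628687}\right) \frac{1}{4454437} + \frac{1271403}{104620} = \left(- \frac{708259}{628687}\right) \frac{1}{4454437} + \frac{1271403}{104620} = - \frac{708259}{2800446634219} + \frac{1271403}{104620} = \frac{3560496177987882677}{292982726871991780}$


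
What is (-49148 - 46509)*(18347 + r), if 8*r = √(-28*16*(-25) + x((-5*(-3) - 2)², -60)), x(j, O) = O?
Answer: -1755018979 - 95657*√2785/4 ≈ -1.7563e+9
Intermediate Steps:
r = √2785/4 (r = √(-28*16*(-25) - 60)/8 = √(-448*(-25) - 60)/8 = √(11200 - 60)/8 = √11140/8 = (2*√2785)/8 = √2785/4 ≈ 13.193)
(-49148 - 46509)*(18347 + r) = (-49148 - 46509)*(18347 + √2785/4) = -95657*(18347 + √2785/4) = -1755018979 - 95657*√2785/4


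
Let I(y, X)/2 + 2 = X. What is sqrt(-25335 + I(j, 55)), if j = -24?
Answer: I*sqrt(25229) ≈ 158.84*I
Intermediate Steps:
I(y, X) = -4 + 2*X
sqrt(-25335 + I(j, 55)) = sqrt(-25335 + (-4 + 2*55)) = sqrt(-25335 + (-4 + 110)) = sqrt(-25335 + 106) = sqrt(-25229) = I*sqrt(25229)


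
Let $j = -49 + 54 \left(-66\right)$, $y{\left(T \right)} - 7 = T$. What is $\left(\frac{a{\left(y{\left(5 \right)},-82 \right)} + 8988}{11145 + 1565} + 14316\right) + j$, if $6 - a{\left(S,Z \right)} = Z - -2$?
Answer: $\frac{68022102}{6355} \approx 10704.0$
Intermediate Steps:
$y{\left(T \right)} = 7 + T$
$a{\left(S,Z \right)} = 4 - Z$ ($a{\left(S,Z \right)} = 6 - \left(Z - -2\right) = 6 - \left(Z + 2\right) = 6 - \left(2 + Z\right) = 4 - Z$)
$j = -3613$ ($j = -49 - 3564 = -3613$)
$\left(\frac{a{\left(y{\left(5 \right)},-82 \right)} + 8988}{11145 + 1565} + 14316\right) + j = \left(\frac{\left(4 - -82\right) + 8988}{11145 + 1565} + 14316\right) - 3613 = \left(\frac{\left(4 + 82\right) + 8988}{12710} + 14316\right) - 3613 = \left(\left(86 + 8988\right) \frac{1}{12710} + 14316\right) - 3613 = \left(9074 \cdot \frac{1}{12710} + 14316\right) - 3613 = \left(\frac{4537}{6355} + 14316\right) - 3613 = \frac{90982717}{6355} - 3613 = \frac{68022102}{6355}$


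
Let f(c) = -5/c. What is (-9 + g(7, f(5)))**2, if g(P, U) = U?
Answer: 100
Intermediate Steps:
(-9 + g(7, f(5)))**2 = (-9 - 5/5)**2 = (-9 - 5*1/5)**2 = (-9 - 1)**2 = (-10)**2 = 100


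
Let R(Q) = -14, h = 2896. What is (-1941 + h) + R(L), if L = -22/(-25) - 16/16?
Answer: 941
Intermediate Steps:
L = -3/25 (L = -22*(-1/25) - 16*1/16 = 22/25 - 1 = -3/25 ≈ -0.12000)
(-1941 + h) + R(L) = (-1941 + 2896) - 14 = 955 - 14 = 941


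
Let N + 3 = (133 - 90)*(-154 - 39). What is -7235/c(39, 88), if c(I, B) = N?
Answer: 7235/8302 ≈ 0.87148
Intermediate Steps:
N = -8302 (N = -3 + (133 - 90)*(-154 - 39) = -3 + 43*(-193) = -3 - 8299 = -8302)
c(I, B) = -8302
-7235/c(39, 88) = -7235/(-8302) = -7235*(-1/8302) = 7235/8302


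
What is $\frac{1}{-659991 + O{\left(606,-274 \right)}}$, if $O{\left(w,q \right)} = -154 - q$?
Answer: $- \frac{1}{659871} \approx -1.5154 \cdot 10^{-6}$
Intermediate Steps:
$\frac{1}{-659991 + O{\left(606,-274 \right)}} = \frac{1}{-659991 - -120} = \frac{1}{-659991 + \left(-154 + 274\right)} = \frac{1}{-659991 + 120} = \frac{1}{-659871} = - \frac{1}{659871}$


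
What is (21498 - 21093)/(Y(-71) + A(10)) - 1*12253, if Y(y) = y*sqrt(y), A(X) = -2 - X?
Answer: (-869963*sqrt(71) + 147441*I)/(-12*I + 71*sqrt(71)) ≈ -12253.0 + 0.67669*I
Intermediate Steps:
Y(y) = y**(3/2)
(21498 - 21093)/(Y(-71) + A(10)) - 1*12253 = (21498 - 21093)/((-71)**(3/2) + (-2 - 1*10)) - 1*12253 = 405/(-71*I*sqrt(71) + (-2 - 10)) - 12253 = 405/(-71*I*sqrt(71) - 12) - 12253 = 405/(-12 - 71*I*sqrt(71)) - 12253 = -12253 + 405/(-12 - 71*I*sqrt(71))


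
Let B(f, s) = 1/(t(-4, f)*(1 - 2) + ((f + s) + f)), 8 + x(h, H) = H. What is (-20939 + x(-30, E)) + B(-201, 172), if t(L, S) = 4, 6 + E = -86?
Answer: -4923127/234 ≈ -21039.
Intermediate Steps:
E = -92 (E = -6 - 86 = -92)
x(h, H) = -8 + H
B(f, s) = 1/(-4 + s + 2*f) (B(f, s) = 1/(4*(1 - 2) + ((f + s) + f)) = 1/(4*(-1) + (s + 2*f)) = 1/(-4 + (s + 2*f)) = 1/(-4 + s + 2*f))
(-20939 + x(-30, E)) + B(-201, 172) = (-20939 + (-8 - 92)) + 1/(-4 + 172 + 2*(-201)) = (-20939 - 100) + 1/(-4 + 172 - 402) = -21039 + 1/(-234) = -21039 - 1/234 = -4923127/234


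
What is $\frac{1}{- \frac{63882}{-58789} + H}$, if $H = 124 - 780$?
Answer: $- \frac{58789}{38501702} \approx -0.0015269$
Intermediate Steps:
$H = -656$ ($H = 124 - 780 = -656$)
$\frac{1}{- \frac{63882}{-58789} + H} = \frac{1}{- \frac{63882}{-58789} - 656} = \frac{1}{\left(-63882\right) \left(- \frac{1}{58789}\right) - 656} = \frac{1}{\frac{63882}{58789} - 656} = \frac{1}{- \frac{38501702}{58789}} = - \frac{58789}{38501702}$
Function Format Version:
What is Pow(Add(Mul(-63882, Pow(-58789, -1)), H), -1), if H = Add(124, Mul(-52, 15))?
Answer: Rational(-58789, 38501702) ≈ -0.0015269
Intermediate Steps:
H = -656 (H = Add(124, -780) = -656)
Pow(Add(Mul(-63882, Pow(-58789, -1)), H), -1) = Pow(Add(Mul(-63882, Pow(-58789, -1)), -656), -1) = Pow(Add(Mul(-63882, Rational(-1, 58789)), -656), -1) = Pow(Add(Rational(63882, 58789), -656), -1) = Pow(Rational(-38501702, 58789), -1) = Rational(-58789, 38501702)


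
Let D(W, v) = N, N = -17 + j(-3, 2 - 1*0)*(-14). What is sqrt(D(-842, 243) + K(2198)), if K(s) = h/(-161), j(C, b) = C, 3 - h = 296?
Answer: sqrt(695198)/161 ≈ 5.1788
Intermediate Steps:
h = -293 (h = 3 - 1*296 = 3 - 296 = -293)
N = 25 (N = -17 - 3*(-14) = -17 + 42 = 25)
D(W, v) = 25
K(s) = 293/161 (K(s) = -293/(-161) = -293*(-1/161) = 293/161)
sqrt(D(-842, 243) + K(2198)) = sqrt(25 + 293/161) = sqrt(4318/161) = sqrt(695198)/161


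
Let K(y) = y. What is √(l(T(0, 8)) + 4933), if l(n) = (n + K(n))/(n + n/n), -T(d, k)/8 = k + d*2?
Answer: √2176349/21 ≈ 70.250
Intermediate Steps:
T(d, k) = -16*d - 8*k (T(d, k) = -8*(k + d*2) = -8*(k + 2*d) = -16*d - 8*k)
l(n) = 2*n/(1 + n) (l(n) = (n + n)/(n + n/n) = (2*n)/(n + 1) = (2*n)/(1 + n) = 2*n/(1 + n))
√(l(T(0, 8)) + 4933) = √(2*(-16*0 - 8*8)/(1 + (-16*0 - 8*8)) + 4933) = √(2*(0 - 64)/(1 + (0 - 64)) + 4933) = √(2*(-64)/(1 - 64) + 4933) = √(2*(-64)/(-63) + 4933) = √(2*(-64)*(-1/63) + 4933) = √(128/63 + 4933) = √(310907/63) = √2176349/21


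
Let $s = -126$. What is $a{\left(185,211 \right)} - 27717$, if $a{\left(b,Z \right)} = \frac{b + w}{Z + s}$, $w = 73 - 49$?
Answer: $- \frac{2355736}{85} \approx -27715.0$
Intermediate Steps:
$w = 24$ ($w = 73 - 49 = 24$)
$a{\left(b,Z \right)} = \frac{24 + b}{-126 + Z}$ ($a{\left(b,Z \right)} = \frac{b + 24}{Z - 126} = \frac{24 + b}{-126 + Z}$)
$a{\left(185,211 \right)} - 27717 = \frac{24 + 185}{-126 + 211} - 27717 = \frac{1}{85} \cdot 209 - 27717 = \frac{209}{85} - 27717 = - \frac{2355736}{85}$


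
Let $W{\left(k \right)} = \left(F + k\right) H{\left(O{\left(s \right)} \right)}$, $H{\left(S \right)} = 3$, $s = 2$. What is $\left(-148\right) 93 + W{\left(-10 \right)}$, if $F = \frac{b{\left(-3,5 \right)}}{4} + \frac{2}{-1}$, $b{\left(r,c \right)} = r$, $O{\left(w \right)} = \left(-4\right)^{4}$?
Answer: $- \frac{55209}{4} \approx -13802.0$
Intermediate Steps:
$O{\left(w \right)} = 256$
$F = - \frac{11}{4}$ ($F = - \frac{3}{4} + \frac{2}{-1} = \left(-3\right) \frac{1}{4} + 2 \left(-1\right) = - \frac{3}{4} - 2 = - \frac{11}{4} \approx -2.75$)
$W{\left(k \right)} = - \frac{33}{4} + 3 k$ ($W{\left(k \right)} = \left(- \frac{11}{4} + k\right) 3 = - \frac{33}{4} + 3 k$)
$\left(-148\right) 93 + W{\left(-10 \right)} = \left(-148\right) 93 + \left(- \frac{33}{4} + 3 \left(-10\right)\right) = -13764 - \frac{153}{4} = - \frac{55209}{4}$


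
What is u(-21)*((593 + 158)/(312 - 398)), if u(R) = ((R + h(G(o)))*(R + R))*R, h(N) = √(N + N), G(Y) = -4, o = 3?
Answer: 6955011/43 - 662382*I*√2/43 ≈ 1.6174e+5 - 21785.0*I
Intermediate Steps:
h(N) = √2*√N (h(N) = √(2*N) = √2*√N)
u(R) = 2*R²*(R + 2*I*√2) (u(R) = ((R + √2*√(-4))*(R + R))*R = ((R + √2*(2*I))*(2*R))*R = ((R + 2*I*√2)*(2*R))*R = (2*R*(R + 2*I*√2))*R = 2*R²*(R + 2*I*√2))
u(-21)*((593 + 158)/(312 - 398)) = (2*(-21)²*(-21 + 2*I*√2))*((593 + 158)/(312 - 398)) = (2*441*(-21 + 2*I*√2))*(751/(-86)) = (-18522 + 1764*I*√2)*(751*(-1/86)) = (-18522 + 1764*I*√2)*(-751/86) = 6955011/43 - 662382*I*√2/43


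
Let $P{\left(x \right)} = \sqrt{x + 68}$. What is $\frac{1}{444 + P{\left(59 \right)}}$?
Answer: $\frac{444}{197009} - \frac{\sqrt{127}}{197009} \approx 0.0021965$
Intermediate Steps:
$P{\left(x \right)} = \sqrt{68 + x}$
$\frac{1}{444 + P{\left(59 \right)}} = \frac{1}{444 + \sqrt{68 + 59}} = \frac{1}{444 + \sqrt{127}}$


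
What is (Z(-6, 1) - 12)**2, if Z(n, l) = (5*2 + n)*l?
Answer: 64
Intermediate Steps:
Z(n, l) = l*(10 + n) (Z(n, l) = (10 + n)*l = l*(10 + n))
(Z(-6, 1) - 12)**2 = (1*(10 - 6) - 12)**2 = (1*4 - 12)**2 = (4 - 12)**2 = (-8)**2 = 64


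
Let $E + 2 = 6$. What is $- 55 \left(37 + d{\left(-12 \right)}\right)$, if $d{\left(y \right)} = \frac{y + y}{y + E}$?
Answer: $-2200$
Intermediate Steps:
$E = 4$ ($E = -2 + 6 = 4$)
$d{\left(y \right)} = \frac{2 y}{4 + y}$ ($d{\left(y \right)} = \frac{y + y}{y + 4} = \frac{2 y}{4 + y}$)
$- 55 \left(37 + d{\left(-12 \right)}\right) = - 55 \left(37 + 2 \left(-12\right) \frac{1}{4 - 12}\right) = - 55 \left(37 + 2 \left(-12\right) \frac{1}{-8}\right) = - 55 \left(37 + 2 \left(-12\right) \left(- \frac{1}{8}\right)\right) = - 55 \left(37 + 3\right) = \left(-55\right) 40 = -2200$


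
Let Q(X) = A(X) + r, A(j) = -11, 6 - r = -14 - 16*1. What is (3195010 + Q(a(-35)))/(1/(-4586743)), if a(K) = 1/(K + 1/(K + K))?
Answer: -14654804421005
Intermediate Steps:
a(K) = 1/(K + 1/(2*K))
r = 36 (r = 6 - (-14 - 16*1) = 6 - (-14 - 16) = 6 - 1*(-30) = 6 + 30 = 36)
Q(X) = 25 (Q(X) = -11 + 36 = 25)
(3195010 + Q(a(-35)))/(1/(-4586743)) = (3195010 + 25)/(1/(-4586743)) = 3195035/(-1/4586743) = 3195035*(-4586743) = -14654804421005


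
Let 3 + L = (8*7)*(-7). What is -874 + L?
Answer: -1269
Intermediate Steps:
L = -395 (L = -3 + (8*7)*(-7) = -3 + 56*(-7) = -3 - 392 = -395)
-874 + L = -874 - 395 = -1269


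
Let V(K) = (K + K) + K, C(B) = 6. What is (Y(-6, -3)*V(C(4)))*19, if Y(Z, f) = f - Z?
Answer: 1026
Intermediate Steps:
V(K) = 3*K (V(K) = 2*K + K = 3*K)
(Y(-6, -3)*V(C(4)))*19 = ((-3 - 1*(-6))*(3*6))*19 = ((-3 + 6)*18)*19 = (3*18)*19 = 54*19 = 1026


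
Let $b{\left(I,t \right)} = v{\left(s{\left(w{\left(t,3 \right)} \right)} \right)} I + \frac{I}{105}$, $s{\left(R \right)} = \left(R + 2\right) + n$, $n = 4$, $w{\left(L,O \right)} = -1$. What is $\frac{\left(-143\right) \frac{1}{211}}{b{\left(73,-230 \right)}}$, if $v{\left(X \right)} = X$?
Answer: $- \frac{15015}{8101978} \approx -0.0018533$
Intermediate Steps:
$s{\left(R \right)} = 6 + R$ ($s{\left(R \right)} = \left(R + 2\right) + 4 = \left(2 + R\right) + 4 = 6 + R$)
$b{\left(I,t \right)} = \frac{526 I}{105}$ ($b{\left(I,t \right)} = \left(6 - 1\right) I + \frac{I}{105} = 5 I + I \frac{1}{105} = 5 I + \frac{I}{105} = \frac{526 I}{105}$)
$\frac{\left(-143\right) \frac{1}{211}}{b{\left(73,-230 \right)}} = \frac{\left(-143\right) \frac{1}{211}}{\frac{526}{105} \cdot 73} = \frac{\left(-143\right) \frac{1}{211}}{\frac{38398}{105}} = \left(- \frac{143}{211}\right) \frac{105}{38398} = - \frac{15015}{8101978}$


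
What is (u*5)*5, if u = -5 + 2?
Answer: -75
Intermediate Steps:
u = -3
(u*5)*5 = -3*5*5 = -15*5 = -75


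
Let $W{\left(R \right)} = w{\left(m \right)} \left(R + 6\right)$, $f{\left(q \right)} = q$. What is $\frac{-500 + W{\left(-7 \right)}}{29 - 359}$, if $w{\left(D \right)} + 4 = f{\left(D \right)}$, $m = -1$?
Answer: $\frac{3}{2} \approx 1.5$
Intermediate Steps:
$w{\left(D \right)} = -4 + D$
$W{\left(R \right)} = -30 - 5 R$ ($W{\left(R \right)} = \left(-4 - 1\right) \left(R + 6\right) = - 5 \left(6 + R\right) = -30 - 5 R$)
$\frac{-500 + W{\left(-7 \right)}}{29 - 359} = \frac{-500 - -5}{29 - 359} = \frac{-500 + \left(-30 + 35\right)}{29 - 359} = \frac{-500 + 5}{29 - 359} = - \frac{495}{-330} = \left(-495\right) \left(- \frac{1}{330}\right) = \frac{3}{2}$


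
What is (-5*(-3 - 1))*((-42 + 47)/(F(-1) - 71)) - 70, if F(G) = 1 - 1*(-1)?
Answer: -4930/69 ≈ -71.449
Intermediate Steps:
F(G) = 2 (F(G) = 1 + 1 = 2)
(-5*(-3 - 1))*((-42 + 47)/(F(-1) - 71)) - 70 = (-5*(-3 - 1))*((-42 + 47)/(2 - 71)) - 70 = (-5*(-4))*(5/(-69)) - 70 = 20*(5*(-1/69)) - 70 = 20*(-5/69) - 70 = -100/69 - 70 = -4930/69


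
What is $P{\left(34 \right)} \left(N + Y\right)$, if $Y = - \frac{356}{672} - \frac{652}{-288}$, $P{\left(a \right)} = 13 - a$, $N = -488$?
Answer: $\frac{122539}{12} \approx 10212.0$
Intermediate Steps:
$Y = \frac{437}{252}$ ($Y = \left(-356\right) \frac{1}{672} - - \frac{163}{72} = - \frac{89}{168} + \frac{163}{72} = \frac{437}{252} \approx 1.7341$)
$P{\left(34 \right)} \left(N + Y\right) = \left(13 - 34\right) \left(-488 + \frac{437}{252}\right) = \left(13 - 34\right) \left(- \frac{122539}{252}\right) = \left(-21\right) \left(- \frac{122539}{252}\right) = \frac{122539}{12}$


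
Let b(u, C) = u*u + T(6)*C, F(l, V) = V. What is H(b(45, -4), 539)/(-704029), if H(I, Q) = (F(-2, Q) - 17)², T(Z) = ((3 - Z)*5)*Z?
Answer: -272484/704029 ≈ -0.38704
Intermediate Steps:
T(Z) = Z*(15 - 5*Z) (T(Z) = (15 - 5*Z)*Z = Z*(15 - 5*Z))
b(u, C) = u² - 90*C (b(u, C) = u*u + (5*6*(3 - 1*6))*C = u² + (5*6*(3 - 6))*C = u² + (5*6*(-3))*C = u² - 90*C)
H(I, Q) = (-17 + Q)² (H(I, Q) = (Q - 17)² = (-17 + Q)²)
H(b(45, -4), 539)/(-704029) = (-17 + 539)²/(-704029) = 522²*(-1/704029) = 272484*(-1/704029) = -272484/704029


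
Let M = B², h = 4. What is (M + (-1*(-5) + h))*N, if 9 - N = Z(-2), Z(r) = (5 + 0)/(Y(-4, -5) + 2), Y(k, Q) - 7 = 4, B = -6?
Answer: 5040/13 ≈ 387.69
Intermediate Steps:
Y(k, Q) = 11 (Y(k, Q) = 7 + 4 = 11)
M = 36 (M = (-6)² = 36)
Z(r) = 5/13 (Z(r) = (5 + 0)/(11 + 2) = 5/13)
N = 112/13 (N = 9 - 1*5/13 = 9 - 5/13 = 112/13 ≈ 8.6154)
(M + (-1*(-5) + h))*N = (36 + (-1*(-5) + 4))*(112/13) = (36 + (5 + 4))*(112/13) = (36 + 9)*(112/13) = 45*(112/13) = 5040/13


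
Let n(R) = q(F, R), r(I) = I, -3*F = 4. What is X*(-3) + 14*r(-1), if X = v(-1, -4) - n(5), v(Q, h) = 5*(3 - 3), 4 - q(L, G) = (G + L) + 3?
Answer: -22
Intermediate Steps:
F = -4/3 (F = -1/3*4 = -4/3 ≈ -1.3333)
q(L, G) = 1 - G - L (q(L, G) = 4 - ((G + L) + 3) = 4 - (3 + G + L) = 4 + (-3 - G - L) = 1 - G - L)
n(R) = 7/3 - R (n(R) = 1 - R - 1*(-4/3) = 1 - R + 4/3 = 7/3 - R)
v(Q, h) = 0 (v(Q, h) = 5*0 = 0)
X = 8/3 (X = 0 - (7/3 - 1*5) = 0 - (7/3 - 5) = 0 - 1*(-8/3) = 0 + 8/3 = 8/3 ≈ 2.6667)
X*(-3) + 14*r(-1) = (8/3)*(-3) + 14*(-1) = -8 - 14 = -22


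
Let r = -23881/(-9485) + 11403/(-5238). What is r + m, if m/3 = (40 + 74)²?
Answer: 215226168007/5520270 ≈ 38988.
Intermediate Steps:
m = 38988 (m = 3*(40 + 74)² = 3*114² = 3*12996 = 38988)
r = 1881247/5520270 (r = -23881*(-1/9485) + 11403*(-1/5238) = 23881/9485 - 1267/582 = 1881247/5520270 ≈ 0.34079)
r + m = 1881247/5520270 + 38988 = 215226168007/5520270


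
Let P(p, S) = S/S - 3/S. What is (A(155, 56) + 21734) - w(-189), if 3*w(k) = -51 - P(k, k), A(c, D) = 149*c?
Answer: 8475958/189 ≈ 44846.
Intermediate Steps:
P(p, S) = 1 - 3/S
w(k) = -17 - (-3 + k)/(3*k) (w(k) = (-51 - (-3 + k)/k)/3 = -17 - (-3 + k)/(3*k))
(A(155, 56) + 21734) - w(-189) = (149*155 + 21734) - (-52/3 + 1/(-189)) = (23095 + 21734) - (-52/3 - 1/189) = 44829 - 1*(-3277/189) = 44829 + 3277/189 = 8475958/189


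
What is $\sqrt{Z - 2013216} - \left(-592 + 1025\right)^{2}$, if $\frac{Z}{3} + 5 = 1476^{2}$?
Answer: $-187489 + \sqrt{4522497} \approx -1.8536 \cdot 10^{5}$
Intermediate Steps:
$Z = 6535713$ ($Z = -15 + 3 \cdot 1476^{2} = -15 + 3 \cdot 2178576 = -15 + 6535728 = 6535713$)
$\sqrt{Z - 2013216} - \left(-592 + 1025\right)^{2} = \sqrt{6535713 - 2013216} - \left(-592 + 1025\right)^{2} = \sqrt{4522497} - 433^{2} = \sqrt{4522497} - 187489 = -187489 + \sqrt{4522497}$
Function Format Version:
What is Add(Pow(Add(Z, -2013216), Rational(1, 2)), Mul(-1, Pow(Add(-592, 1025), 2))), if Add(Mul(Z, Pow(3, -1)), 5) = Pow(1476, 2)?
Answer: Add(-187489, Pow(4522497, Rational(1, 2))) ≈ -1.8536e+5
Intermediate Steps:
Z = 6535713 (Z = Add(-15, Mul(3, Pow(1476, 2))) = Add(-15, Mul(3, 2178576)) = Add(-15, 6535728) = 6535713)
Add(Pow(Add(Z, -2013216), Rational(1, 2)), Mul(-1, Pow(Add(-592, 1025), 2))) = Add(Pow(Add(6535713, -2013216), Rational(1, 2)), Mul(-1, Pow(Add(-592, 1025), 2))) = Add(Pow(4522497, Rational(1, 2)), Mul(-1, Pow(433, 2))) = Add(Pow(4522497, Rational(1, 2)), Mul(-1, 187489)) = Add(Pow(4522497, Rational(1, 2)), -187489) = Add(-187489, Pow(4522497, Rational(1, 2)))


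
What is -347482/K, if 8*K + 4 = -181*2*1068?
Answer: 694964/96655 ≈ 7.1901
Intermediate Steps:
K = -96655/2 (K = -1/2 + (-181*2*1068)/8 = -1/2 + (-362*1068)/8 = -1/2 + (1/8)*(-386616) = -1/2 - 48327 = -96655/2 ≈ -48328.)
-347482/K = -347482/(-96655/2) = -347482*(-2/96655) = 694964/96655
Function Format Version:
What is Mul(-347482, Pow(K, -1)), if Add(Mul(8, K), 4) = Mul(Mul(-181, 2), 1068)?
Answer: Rational(694964, 96655) ≈ 7.1901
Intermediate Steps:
K = Rational(-96655, 2) (K = Add(Rational(-1, 2), Mul(Rational(1, 8), Mul(Mul(-181, 2), 1068))) = Add(Rational(-1, 2), Mul(Rational(1, 8), Mul(-362, 1068))) = Add(Rational(-1, 2), Mul(Rational(1, 8), -386616)) = Add(Rational(-1, 2), -48327) = Rational(-96655, 2) ≈ -48328.)
Mul(-347482, Pow(K, -1)) = Mul(-347482, Pow(Rational(-96655, 2), -1)) = Mul(-347482, Rational(-2, 96655)) = Rational(694964, 96655)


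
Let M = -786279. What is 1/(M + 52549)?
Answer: -1/733730 ≈ -1.3629e-6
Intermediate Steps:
1/(M + 52549) = 1/(-786279 + 52549) = 1/(-733730) = -1/733730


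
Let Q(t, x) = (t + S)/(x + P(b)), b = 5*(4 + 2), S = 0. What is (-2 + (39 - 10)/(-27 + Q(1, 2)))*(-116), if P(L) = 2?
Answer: 38280/107 ≈ 357.76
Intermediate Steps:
b = 30 (b = 5*6 = 30)
Q(t, x) = t/(2 + x) (Q(t, x) = (t + 0)/(x + 2) = t/(2 + x))
(-2 + (39 - 10)/(-27 + Q(1, 2)))*(-116) = (-2 + (39 - 10)/(-27 + 1/(2 + 2)))*(-116) = (-2 + 29/(-27 + 1/4))*(-116) = (-2 + 29/(-27 + 1*(¼)))*(-116) = (-2 + 29/(-27 + ¼))*(-116) = (-2 + 29/(-107/4))*(-116) = (-2 + 29*(-4/107))*(-116) = (-2 - 116/107)*(-116) = -330/107*(-116) = 38280/107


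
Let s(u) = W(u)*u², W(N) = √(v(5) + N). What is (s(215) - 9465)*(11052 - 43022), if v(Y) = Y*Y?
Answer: 302596050 - 5911253000*√15 ≈ -2.2592e+10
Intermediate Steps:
v(Y) = Y²
W(N) = √(25 + N) (W(N) = √(5² + N) = √(25 + N))
s(u) = u²*√(25 + u) (s(u) = √(25 + u)*u² = u²*√(25 + u))
(s(215) - 9465)*(11052 - 43022) = (215²*√(25 + 215) - 9465)*(11052 - 43022) = (46225*√240 - 9465)*(-31970) = (46225*(4*√15) - 9465)*(-31970) = (184900*√15 - 9465)*(-31970) = (-9465 + 184900*√15)*(-31970) = 302596050 - 5911253000*√15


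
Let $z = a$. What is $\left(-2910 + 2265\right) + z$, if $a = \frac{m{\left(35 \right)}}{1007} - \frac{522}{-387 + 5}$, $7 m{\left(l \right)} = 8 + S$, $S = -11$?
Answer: $- \frac{866562339}{1346359} \approx -643.63$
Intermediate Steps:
$m{\left(l \right)} = - \frac{3}{7}$ ($m{\left(l \right)} = \frac{8 - 11}{7} = \frac{1}{7} \left(-3\right) = - \frac{3}{7}$)
$a = \frac{1839216}{1346359}$ ($a = - \frac{3}{7 \cdot 1007} - \frac{522}{-387 + 5} = \left(- \frac{3}{7}\right) \frac{1}{1007} - \frac{522}{-382} = - \frac{3}{7049} - - \frac{261}{191} = - \frac{3}{7049} + \frac{261}{191} = \frac{1839216}{1346359} \approx 1.3661$)
$z = \frac{1839216}{1346359} \approx 1.3661$
$\left(-2910 + 2265\right) + z = \left(-2910 + 2265\right) + \frac{1839216}{1346359} = -645 + \frac{1839216}{1346359} = - \frac{866562339}{1346359}$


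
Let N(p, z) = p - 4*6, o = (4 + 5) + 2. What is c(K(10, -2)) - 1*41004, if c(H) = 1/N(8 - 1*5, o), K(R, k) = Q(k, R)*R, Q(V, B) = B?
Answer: -861085/21 ≈ -41004.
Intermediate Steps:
o = 11 (o = 9 + 2 = 11)
N(p, z) = -24 + p (N(p, z) = p - 24 = -24 + p)
K(R, k) = R**2 (K(R, k) = R*R = R**2)
c(H) = -1/21 (c(H) = 1/(-24 + (8 - 1*5)) = 1/(-24 + (8 - 5)) = 1/(-24 + 3) = 1/(-21) = -1/21)
c(K(10, -2)) - 1*41004 = -1/21 - 1*41004 = -1/21 - 41004 = -861085/21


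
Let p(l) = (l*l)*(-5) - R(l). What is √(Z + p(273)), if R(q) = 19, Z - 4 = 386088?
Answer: 6*√373 ≈ 115.88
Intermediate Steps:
Z = 386092 (Z = 4 + 386088 = 386092)
p(l) = -19 - 5*l² (p(l) = (l*l)*(-5) - 1*19 = l²*(-5) - 19 = -5*l² - 19 = -19 - 5*l²)
√(Z + p(273)) = √(386092 + (-19 - 5*273²)) = √(386092 + (-19 - 5*74529)) = √(386092 + (-19 - 372645)) = √(386092 - 372664) = √13428 = 6*√373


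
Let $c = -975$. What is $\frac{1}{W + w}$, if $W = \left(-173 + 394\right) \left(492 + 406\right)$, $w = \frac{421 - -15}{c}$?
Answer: $\frac{975}{193496114} \approx 5.0389 \cdot 10^{-6}$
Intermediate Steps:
$w = - \frac{436}{975}$ ($w = \frac{421 - -15}{-975} = \left(421 + 15\right) \left(- \frac{1}{975}\right) = 436 \left(- \frac{1}{975}\right) = - \frac{436}{975} \approx -0.44718$)
$W = 198458$ ($W = 221 \cdot 898 = 198458$)
$\frac{1}{W + w} = \frac{1}{198458 - \frac{436}{975}} = \frac{1}{\frac{193496114}{975}} = \frac{975}{193496114}$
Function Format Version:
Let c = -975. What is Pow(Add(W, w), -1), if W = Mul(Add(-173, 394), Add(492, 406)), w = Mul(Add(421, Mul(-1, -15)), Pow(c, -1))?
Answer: Rational(975, 193496114) ≈ 5.0389e-6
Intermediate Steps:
w = Rational(-436, 975) (w = Mul(Add(421, Mul(-1, -15)), Pow(-975, -1)) = Mul(Add(421, 15), Rational(-1, 975)) = Mul(436, Rational(-1, 975)) = Rational(-436, 975) ≈ -0.44718)
W = 198458 (W = Mul(221, 898) = 198458)
Pow(Add(W, w), -1) = Pow(Add(198458, Rational(-436, 975)), -1) = Pow(Rational(193496114, 975), -1) = Rational(975, 193496114)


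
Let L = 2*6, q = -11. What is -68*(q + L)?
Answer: -68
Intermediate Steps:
L = 12
-68*(q + L) = -68*(-11 + 12) = -68*1 = -68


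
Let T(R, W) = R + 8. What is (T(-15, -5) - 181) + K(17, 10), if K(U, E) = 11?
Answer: -177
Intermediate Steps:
T(R, W) = 8 + R
(T(-15, -5) - 181) + K(17, 10) = ((8 - 15) - 181) + 11 = (-7 - 181) + 11 = -188 + 11 = -177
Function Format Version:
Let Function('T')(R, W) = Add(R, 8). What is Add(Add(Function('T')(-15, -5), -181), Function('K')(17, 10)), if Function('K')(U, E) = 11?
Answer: -177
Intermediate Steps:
Function('T')(R, W) = Add(8, R)
Add(Add(Function('T')(-15, -5), -181), Function('K')(17, 10)) = Add(Add(Add(8, -15), -181), 11) = Add(Add(-7, -181), 11) = Add(-188, 11) = -177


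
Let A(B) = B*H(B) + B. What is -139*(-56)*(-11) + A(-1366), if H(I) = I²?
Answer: -2548982886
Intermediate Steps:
A(B) = B + B³ (A(B) = B*B² + B = B³ + B = B + B³)
-139*(-56)*(-11) + A(-1366) = -139*(-56)*(-11) + (-1366 + (-1366)³) = 7784*(-11) + (-1366 - 2548895896) = -85624 - 2548897262 = -2548982886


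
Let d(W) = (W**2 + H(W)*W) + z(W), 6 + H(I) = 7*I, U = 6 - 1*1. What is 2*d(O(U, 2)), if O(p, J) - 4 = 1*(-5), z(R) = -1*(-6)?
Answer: 40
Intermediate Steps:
U = 5 (U = 6 - 1 = 5)
H(I) = -6 + 7*I
z(R) = 6
O(p, J) = -1 (O(p, J) = 4 + 1*(-5) = 4 - 5 = -1)
d(W) = 6 + W**2 + W*(-6 + 7*W) (d(W) = (W**2 + (-6 + 7*W)*W) + 6 = (W**2 + W*(-6 + 7*W)) + 6 = 6 + W**2 + W*(-6 + 7*W))
2*d(O(U, 2)) = 2*(6 - 6*(-1) + 8*(-1)**2) = 2*(6 + 6 + 8*1) = 2*(6 + 6 + 8) = 2*20 = 40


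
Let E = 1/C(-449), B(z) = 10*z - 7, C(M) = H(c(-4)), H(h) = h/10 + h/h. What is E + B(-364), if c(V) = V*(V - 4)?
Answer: -76582/21 ≈ -3646.8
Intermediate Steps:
c(V) = V*(-4 + V)
H(h) = 1 + h/10 (H(h) = h*(⅒) + 1 = h/10 + 1 = 1 + h/10)
C(M) = 21/5 (C(M) = 1 + (-4*(-4 - 4))/10 = 1 + (-4*(-8))/10 = 1 + (⅒)*32 = 1 + 16/5 = 21/5)
B(z) = -7 + 10*z
E = 5/21 (E = 1/(21/5) = 5/21 ≈ 0.23810)
E + B(-364) = 5/21 + (-7 + 10*(-364)) = 5/21 + (-7 - 3640) = 5/21 - 3647 = -76582/21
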